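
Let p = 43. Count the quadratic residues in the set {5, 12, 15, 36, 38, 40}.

(5/43) = -1 → non-residue.
(12/43) = -1 → non-residue.
(15/43) = +1 → QR.
(36/43) = +1 → QR.
(38/43) = +1 → QR.
(40/43) = +1 → QR.
Total quadratic residues among the 6: 4.

4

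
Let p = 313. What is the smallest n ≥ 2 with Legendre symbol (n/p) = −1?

(2/313) = +1, so 2 is a residue.
(3/313) = +1, so 3 is a residue.
(4/313) = +1, so 4 is a residue.
(5/313) = −1, so 5 is the smallest positive non-residue mod 313.

5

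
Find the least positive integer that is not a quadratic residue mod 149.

2

(2/149) = −1, so 2 is the smallest positive non-residue mod 149.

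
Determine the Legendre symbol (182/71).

Euler's criterion: (182/71) ≡ 40^35 (mod 71).
40^2 ≡ 38 (mod 71)
40^4 ≡ 24 (mod 71)
40^8 ≡ 8 (mod 71)
40^16 ≡ 64 (mod 71)
40^32 ≡ 49 (mod 71)
40^35 = 40^(32+2+1) ≡ 1 (mod 71).
Result is 1, so (182/71) = 1.

1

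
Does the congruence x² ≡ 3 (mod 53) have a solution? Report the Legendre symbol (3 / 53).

-1

Reciprocity: 3 ≡ 3 and 53 ≡ 1 (mod 4), so (3/53) = +(53/3).
Reduce top mod 3: now compute (2/3).
Pull out 2: since 3 ≡ 3 (mod 8), (2/3) = -1.
Reached (1/3) = 1. Collecting the sign flips along the way, the symbol is -1.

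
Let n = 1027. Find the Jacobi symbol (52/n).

0

Pull out 2^2: since 1027 ≡ 3 (mod 8), (2/1027) = -1, so (2/1027)^2 = +1.
Reciprocity: 13 ≡ 1 and 1027 ≡ 3 (mod 4), so (13/1027) = +(1027/13).
Reduce top mod 13: now compute (0/13).
Top reduces to 0: gcd > 1, so the symbol is 0.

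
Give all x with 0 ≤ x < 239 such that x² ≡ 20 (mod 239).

62, 177

Since 239 ≡ 3 (mod 4), a square root of 20 is 20^((239+1)/4) = 20^60 mod 239.
Repeated squaring: 20^2≡161, 20^4≡109, 20^8≡170, 20^16≡220, 20^32≡122 (mod 239).
20^60 = 20^(32+16+8+4) ≡ 62 (mod 239).
Check: 62² = 3844 ≡ 20 (mod 239). The two roots are 62 and 177.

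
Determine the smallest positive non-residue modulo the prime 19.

(2/19) = −1, so 2 is the smallest positive non-residue mod 19.

2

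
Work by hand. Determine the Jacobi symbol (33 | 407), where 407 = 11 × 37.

Reciprocity: 33 ≡ 1 and 407 ≡ 3 (mod 4), so (33/407) = +(407/33).
Reduce top mod 33: now compute (11/33).
Reciprocity: 11 ≡ 3 and 33 ≡ 1 (mod 4), so (11/33) = +(33/11).
Reduce top mod 11: now compute (0/11).
Top reduces to 0: gcd > 1, so the symbol is 0.

0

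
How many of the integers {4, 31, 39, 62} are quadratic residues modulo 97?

3

(4/97) = +1 → QR.
(31/97) = +1 → QR.
(39/97) = -1 → non-residue.
(62/97) = +1 → QR.
Total quadratic residues among the 4: 3.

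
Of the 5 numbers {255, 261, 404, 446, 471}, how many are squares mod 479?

(255/479) = -1 → non-residue.
(261/479) = -1 → non-residue.
(404/479) = -1 → non-residue.
(446/479) = -1 → non-residue.
(471/479) = -1 → non-residue.
Total quadratic residues among the 5: 0.

0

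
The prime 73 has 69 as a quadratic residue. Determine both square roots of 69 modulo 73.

73 ≡ 1 (mod 4), so we find a root by search.
Trying successive values, 19² = 361 ≡ 69 (mod 73). The other root is 73 − 19 = 54.

19, 54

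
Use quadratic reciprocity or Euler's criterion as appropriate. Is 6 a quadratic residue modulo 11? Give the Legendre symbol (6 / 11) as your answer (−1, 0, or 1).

-1

Pull out 2: since 11 ≡ 3 (mod 8), (2/11) = -1.
Reciprocity: 3 ≡ 3 and 11 ≡ 3 (mod 4), so (3/11) = −(11/3).
Reduce top mod 3: now compute (2/3).
Pull out 2: since 3 ≡ 3 (mod 8), (2/3) = -1.
Reached (1/3) = 1. Collecting the sign flips along the way, the symbol is -1.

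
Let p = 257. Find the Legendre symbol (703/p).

1

First reduce: 703 ≡ 189 (mod 257).
Reciprocity: 189 ≡ 1 and 257 ≡ 1 (mod 4), so (189/257) = +(257/189).
Reduce top mod 189: now compute (68/189).
Pull out 2^2: since 189 ≡ 5 (mod 8), (2/189) = -1, so (2/189)^2 = +1.
Reciprocity: 17 ≡ 1 and 189 ≡ 1 (mod 4), so (17/189) = +(189/17).
Reduce top mod 17: now compute (2/17).
Pull out 2: since 17 ≡ 1 (mod 8), (2/17) = +1.
Reached (1/17) = 1. Collecting the sign flips along the way, the symbol is +1.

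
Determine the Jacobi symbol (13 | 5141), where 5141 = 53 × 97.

-1

Reciprocity: 13 ≡ 1 and 5141 ≡ 1 (mod 4), so (13/5141) = +(5141/13).
Reduce top mod 13: now compute (6/13).
Pull out 2: since 13 ≡ 5 (mod 8), (2/13) = -1.
Reciprocity: 3 ≡ 3 and 13 ≡ 1 (mod 4), so (3/13) = +(13/3).
Reduce top mod 3: now compute (1/3).
Reached (1/3) = 1. Collecting the sign flips along the way, the symbol is -1.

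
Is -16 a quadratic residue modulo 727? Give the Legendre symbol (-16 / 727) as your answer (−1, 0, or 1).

First reduce: -16 ≡ 711 (mod 727).
Reciprocity: 711 ≡ 3 and 727 ≡ 3 (mod 4), so (711/727) = −(727/711).
Reduce top mod 711: now compute (16/711).
Pull out 2^4: since 711 ≡ 7 (mod 8), (2/711) = +1, so (2/711)^4 = +1.
Reached (1/711) = 1. Collecting the sign flips along the way, the symbol is -1.

-1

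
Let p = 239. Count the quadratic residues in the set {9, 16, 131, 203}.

2

(9/239) = +1 → QR.
(16/239) = +1 → QR.
(131/239) = -1 → non-residue.
(203/239) = -1 → non-residue.
Total quadratic residues among the 4: 2.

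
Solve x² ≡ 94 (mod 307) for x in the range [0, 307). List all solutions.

44, 263

Since 307 ≡ 3 (mod 4), a square root of 94 is 94^((307+1)/4) = 94^77 mod 307.
Repeated squaring: 94^2≡240, 94^4≡191, 94^8≡255, 94^16≡248, 94^32≡104, 94^64≡71 (mod 307).
94^77 = 94^(64+8+4+1) ≡ 44 (mod 307).
Check: 44² = 1936 ≡ 94 (mod 307). The two roots are 44 and 263.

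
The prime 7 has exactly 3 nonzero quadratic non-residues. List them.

Square k = 1,…,3 (k and 7−k give the same square):
1²=1, 2²=4, 3²≡2 (mod 7).
The residues are {1, 2, 4}; the non-residues are the remaining 3 nonzero classes.

3 5 6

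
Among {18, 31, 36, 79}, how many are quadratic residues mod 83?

2

(18/83) = -1 → non-residue.
(31/83) = +1 → QR.
(36/83) = +1 → QR.
(79/83) = -1 → non-residue.
Total quadratic residues among the 4: 2.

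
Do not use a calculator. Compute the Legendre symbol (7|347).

Reciprocity: 7 ≡ 3 and 347 ≡ 3 (mod 4), so (7/347) = −(347/7).
Reduce top mod 7: now compute (4/7).
Pull out 2^2: since 7 ≡ 7 (mod 8), (2/7) = +1, so (2/7)^2 = +1.
Reached (1/7) = 1. Collecting the sign flips along the way, the symbol is -1.

-1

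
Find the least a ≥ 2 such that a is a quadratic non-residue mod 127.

(2/127) = +1, so 2 is a residue.
(3/127) = −1, so 3 is the smallest positive non-residue mod 127.

3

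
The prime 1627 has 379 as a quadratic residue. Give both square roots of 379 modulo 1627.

Since 1627 ≡ 3 (mod 4), a square root of 379 is 379^((1627+1)/4) = 379^407 mod 1627.
Repeated squaring: 379^2≡465, 379^4≡1461, 379^8≡1524, 379^16≡847, 379^32≡1529, 379^64≡1469, 379^128≡559, 379^256≡97 (mod 1627).
379^407 = 379^(256+128+16+4+2+1) ≡ 733 (mod 1627).
Check: 733² = 537289 ≡ 379 (mod 1627). The two roots are 733 and 894.

733, 894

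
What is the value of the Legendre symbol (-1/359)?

Euler's criterion: (-1/359) ≡ 358^179 (mod 359).
358^2 ≡ 1 (mod 359)
358^4 ≡ 1 (mod 359)
358^8 ≡ 1 (mod 359)
358^16 ≡ 1 (mod 359)
358^32 ≡ 1 (mod 359)
358^64 ≡ 1 (mod 359)
358^128 ≡ 1 (mod 359)
358^179 = 358^(128+32+16+2+1) ≡ 358 (mod 359).
Result is 358 ≡ −1, so (-1/359) = −1.

-1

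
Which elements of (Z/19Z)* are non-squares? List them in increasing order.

Square k = 1,…,9 (k and 19−k give the same square):
1²=1, 2²=4, 3²=9, 4²=16, 5²≡6, 6²≡17, 7²≡11, 8²≡7, 9²≡5 (mod 19).
The residues are {1, 4, 5, 6, 7, 9, 11, 16, 17}; the non-residues are the remaining 9 nonzero classes.

2, 3, 8, 10, 12, 13, 14, 15, 18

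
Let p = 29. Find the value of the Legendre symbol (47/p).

-1

Euler's criterion: (47/29) ≡ 18^14 (mod 29).
18^2 ≡ 5 (mod 29)
18^4 ≡ 25 (mod 29)
18^8 ≡ 16 (mod 29)
18^14 = 18^(8+4+2) ≡ 28 (mod 29).
Result is 28 ≡ −1, so (47/29) = −1.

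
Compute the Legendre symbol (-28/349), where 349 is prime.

First reduce: -28 ≡ 321 (mod 349).
Reciprocity: 321 ≡ 1 and 349 ≡ 1 (mod 4), so (321/349) = +(349/321).
Reduce top mod 321: now compute (28/321).
Pull out 2^2: since 321 ≡ 1 (mod 8), (2/321) = +1, so (2/321)^2 = +1.
Reciprocity: 7 ≡ 3 and 321 ≡ 1 (mod 4), so (7/321) = +(321/7).
Reduce top mod 7: now compute (6/7).
Pull out 2: since 7 ≡ 7 (mod 8), (2/7) = +1.
Reciprocity: 3 ≡ 3 and 7 ≡ 3 (mod 4), so (3/7) = −(7/3).
Reduce top mod 3: now compute (1/3).
Reached (1/3) = 1. Collecting the sign flips along the way, the symbol is -1.

-1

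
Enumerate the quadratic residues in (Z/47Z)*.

Square k = 1,…,23 (k and 47−k give the same square):
1²=1, 2²=4, 3²=9, 4²=16, 5²=25, 6²=36, 7²≡2, 8²≡17, 9²≡34, 10²≡6, 11²≡27, 12²≡3, 13²≡28, 14²≡8, 15²≡37, 16²≡21, 17²≡7, 18²≡42, 19²≡32, 20²≡24, 21²≡18, 22²≡14, 23²≡12 (mod 47).
So the quadratic residues mod 47 are {1, 2, 3, 4, 6, 7, 8, 9, 12, 14, 16, 17, 18, 21, 24, 25, 27, 28, 32, 34, 36, 37, 42}.

1,2,3,4,6,7,8,9,12,14,16,17,18,21,24,25,27,28,32,34,36,37,42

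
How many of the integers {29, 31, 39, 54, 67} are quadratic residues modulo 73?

2

(29/73) = -1 → non-residue.
(31/73) = -1 → non-residue.
(39/73) = -1 → non-residue.
(54/73) = +1 → QR.
(67/73) = +1 → QR.
Total quadratic residues among the 5: 2.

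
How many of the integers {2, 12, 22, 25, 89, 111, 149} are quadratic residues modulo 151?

(2/151) = +1 → QR.
(12/151) = -1 → non-residue.
(22/151) = +1 → QR.
(25/151) = +1 → QR.
(89/151) = -1 → non-residue.
(111/151) = -1 → non-residue.
(149/151) = -1 → non-residue.
Total quadratic residues among the 7: 3.

3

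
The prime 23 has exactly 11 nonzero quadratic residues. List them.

Square k = 1,…,11 (k and 23−k give the same square):
1²=1, 2²=4, 3²=9, 4²=16, 5²≡2, 6²≡13, 7²≡3, 8²≡18, 9²≡12, 10²≡8, 11²≡6 (mod 23).
So the quadratic residues mod 23 are {1, 2, 3, 4, 6, 8, 9, 12, 13, 16, 18}.

1 2 3 4 6 8 9 12 13 16 18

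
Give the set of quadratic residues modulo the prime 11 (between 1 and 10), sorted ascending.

Square k = 1,…,5 (k and 11−k give the same square):
1²=1, 2²=4, 3²=9, 4²≡5, 5²≡3 (mod 11).
So the quadratic residues mod 11 are {1, 3, 4, 5, 9}.

1 3 4 5 9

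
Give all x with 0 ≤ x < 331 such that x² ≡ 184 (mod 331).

Since 331 ≡ 3 (mod 4), a square root of 184 is 184^((331+1)/4) = 184^83 mod 331.
Repeated squaring: 184^2≡94, 184^4≡230, 184^8≡271, 184^16≡290, 184^32≡26, 184^64≡14 (mod 331).
184^83 = 184^(64+16+2+1) ≡ 110 (mod 331).
Check: 110² = 12100 ≡ 184 (mod 331). The two roots are 110 and 221.

110, 221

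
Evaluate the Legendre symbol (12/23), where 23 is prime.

Euler's criterion: (12/23) ≡ 12^11 (mod 23).
12^2 ≡ 6 (mod 23)
12^4 ≡ 13 (mod 23)
12^8 ≡ 8 (mod 23)
12^11 = 12^(8+2+1) ≡ 1 (mod 23).
Result is 1, so (12/23) = 1.

1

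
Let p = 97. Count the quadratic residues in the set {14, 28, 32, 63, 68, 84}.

1

(14/97) = -1 → non-residue.
(28/97) = -1 → non-residue.
(32/97) = +1 → QR.
(63/97) = -1 → non-residue.
(68/97) = -1 → non-residue.
(84/97) = -1 → non-residue.
Total quadratic residues among the 6: 1.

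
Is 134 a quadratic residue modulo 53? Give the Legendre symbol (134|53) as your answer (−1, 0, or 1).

Euler's criterion: (134/53) ≡ 28^26 (mod 53).
28^2 ≡ 42 (mod 53)
28^4 ≡ 15 (mod 53)
28^8 ≡ 13 (mod 53)
28^16 ≡ 10 (mod 53)
28^26 = 28^(16+8+2) ≡ 1 (mod 53).
Result is 1, so (134/53) = 1.

1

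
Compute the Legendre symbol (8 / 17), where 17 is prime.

Euler's criterion: (8/17) ≡ 8^8 (mod 17).
8^2 ≡ 13 (mod 17)
8^4 ≡ 16 (mod 17)
8^8 ≡ 1 (mod 17)
8^8 = 8^(8) ≡ 1 (mod 17).
Result is 1, so (8/17) = 1.

1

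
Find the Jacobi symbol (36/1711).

Pull out 2^2: since 1711 ≡ 7 (mod 8), (2/1711) = +1, so (2/1711)^2 = +1.
Reciprocity: 9 ≡ 1 and 1711 ≡ 3 (mod 4), so (9/1711) = +(1711/9).
Reduce top mod 9: now compute (1/9).
Reached (1/9) = 1. Collecting the sign flips along the way, the symbol is +1.

1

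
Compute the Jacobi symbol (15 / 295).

0

Reciprocity: 15 ≡ 3 and 295 ≡ 3 (mod 4), so (15/295) = −(295/15).
Reduce top mod 15: now compute (10/15).
Pull out 2: since 15 ≡ 7 (mod 8), (2/15) = +1.
Reciprocity: 5 ≡ 1 and 15 ≡ 3 (mod 4), so (5/15) = +(15/5).
Reduce top mod 5: now compute (0/5).
Top reduces to 0: gcd > 1, so the symbol is 0.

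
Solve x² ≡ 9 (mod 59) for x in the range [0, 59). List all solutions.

3, 56

Since 59 ≡ 3 (mod 4), a square root of 9 is 9^((59+1)/4) = 9^15 mod 59.
Repeated squaring: 9^2≡22, 9^4≡12, 9^8≡26 (mod 59).
9^15 = 9^(8+4+2+1) ≡ 3 (mod 59).
Check: 3² = 9 ≡ 9 (mod 59). The two roots are 3 and 56.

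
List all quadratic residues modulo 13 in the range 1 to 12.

1, 3, 4, 9, 10, 12

Square k = 1,…,6 (k and 13−k give the same square):
1²=1, 2²=4, 3²=9, 4²≡3, 5²≡12, 6²≡10 (mod 13).
So the quadratic residues mod 13 are {1, 3, 4, 9, 10, 12}.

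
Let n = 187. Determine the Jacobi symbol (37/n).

-1

Reciprocity: 37 ≡ 1 and 187 ≡ 3 (mod 4), so (37/187) = +(187/37).
Reduce top mod 37: now compute (2/37).
Pull out 2: since 37 ≡ 5 (mod 8), (2/37) = -1.
Reached (1/37) = 1. Collecting the sign flips along the way, the symbol is -1.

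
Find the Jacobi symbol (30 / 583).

Pull out 2: since 583 ≡ 7 (mod 8), (2/583) = +1.
Reciprocity: 15 ≡ 3 and 583 ≡ 3 (mod 4), so (15/583) = −(583/15).
Reduce top mod 15: now compute (13/15).
Reciprocity: 13 ≡ 1 and 15 ≡ 3 (mod 4), so (13/15) = +(15/13).
Reduce top mod 13: now compute (2/13).
Pull out 2: since 13 ≡ 5 (mod 8), (2/13) = -1.
Reached (1/13) = 1. Collecting the sign flips along the way, the symbol is +1.

1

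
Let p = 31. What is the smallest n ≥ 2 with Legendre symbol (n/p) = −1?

(2/31) = +1, so 2 is a residue.
(3/31) = −1, so 3 is the smallest positive non-residue mod 31.

3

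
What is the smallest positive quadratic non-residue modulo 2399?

(2/2399) = +1, so 2 is a residue.
(3/2399) = +1, so 3 is a residue.
(4/2399) = +1, so 4 is a residue.
(5/2399) = +1, so 5 is a residue.
(6/2399) = +1, so 6 is a residue.
(7/2399) = +1, so 7 is a residue.
(8/2399) = +1, so 8 is a residue.
(9/2399) = +1, so 9 is a residue.
(10/2399) = +1, so 10 is a residue.
(11/2399) = −1, so 11 is the smallest positive non-residue mod 2399.

11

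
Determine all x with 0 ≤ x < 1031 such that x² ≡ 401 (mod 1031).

93, 938

Since 1031 ≡ 3 (mod 4), a square root of 401 is 401^((1031+1)/4) = 401^258 mod 1031.
Repeated squaring: 401^2≡996, 401^4≡194, 401^8≡520, 401^16≡278, 401^32≡990, 401^64≡650, 401^128≡821, 401^256≡798 (mod 1031).
401^258 = 401^(256+2) ≡ 938 (mod 1031).
Check: 938² = 879844 ≡ 401 (mod 1031). The two roots are 93 and 938.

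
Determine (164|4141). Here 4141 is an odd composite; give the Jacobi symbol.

Pull out 2^2: since 4141 ≡ 5 (mod 8), (2/4141) = -1, so (2/4141)^2 = +1.
Reciprocity: 41 ≡ 1 and 4141 ≡ 1 (mod 4), so (41/4141) = +(4141/41).
Reduce top mod 41: now compute (0/41).
Top reduces to 0: gcd > 1, so the symbol is 0.

0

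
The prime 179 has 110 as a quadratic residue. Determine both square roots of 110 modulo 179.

17, 162

Since 179 ≡ 3 (mod 4), a square root of 110 is 110^((179+1)/4) = 110^45 mod 179.
Repeated squaring: 110^2≡107, 110^4≡172, 110^8≡49, 110^16≡74, 110^32≡106 (mod 179).
110^45 = 110^(32+8+4+1) ≡ 17 (mod 179).
Check: 17² = 289 ≡ 110 (mod 179). The two roots are 17 and 162.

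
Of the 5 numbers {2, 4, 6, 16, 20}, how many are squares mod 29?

4

(2/29) = -1 → non-residue.
(4/29) = +1 → QR.
(6/29) = +1 → QR.
(16/29) = +1 → QR.
(20/29) = +1 → QR.
Total quadratic residues among the 5: 4.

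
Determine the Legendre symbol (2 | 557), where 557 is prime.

-1

Pull out 2: since 557 ≡ 5 (mod 8), (2/557) = -1.
Reached (1/557) = 1. Collecting the sign flips along the way, the symbol is -1.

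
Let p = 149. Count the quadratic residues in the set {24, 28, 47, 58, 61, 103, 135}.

(24/149) = +1 → QR.
(28/149) = +1 → QR.
(47/149) = +1 → QR.
(58/149) = -1 → non-residue.
(61/149) = +1 → QR.
(103/149) = +1 → QR.
(135/149) = -1 → non-residue.
Total quadratic residues among the 7: 5.

5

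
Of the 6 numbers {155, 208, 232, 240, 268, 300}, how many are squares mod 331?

(155/331) = +1 → QR.
(208/331) = -1 → non-residue.
(232/331) = +1 → QR.
(240/331) = -1 → non-residue.
(268/331) = +1 → QR.
(300/331) = -1 → non-residue.
Total quadratic residues among the 6: 3.

3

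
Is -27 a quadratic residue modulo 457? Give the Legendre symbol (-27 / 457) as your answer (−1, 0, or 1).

Euler's criterion: (-27/457) ≡ 430^228 (mod 457).
430^2 ≡ 272 (mod 457)
430^4 ≡ 407 (mod 457)
430^8 ≡ 215 (mod 457)
430^16 ≡ 68 (mod 457)
430^32 ≡ 54 (mod 457)
430^64 ≡ 174 (mod 457)
430^128 ≡ 114 (mod 457)
430^228 = 430^(128+64+32+4) ≡ 1 (mod 457).
Result is 1, so (-27/457) = 1.

1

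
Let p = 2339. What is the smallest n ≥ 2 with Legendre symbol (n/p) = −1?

(2/2339) = −1, so 2 is the smallest positive non-residue mod 2339.

2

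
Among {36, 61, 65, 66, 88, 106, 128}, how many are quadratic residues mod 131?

(36/131) = +1 → QR.
(61/131) = +1 → QR.
(65/131) = +1 → QR.
(66/131) = -1 → non-residue.
(88/131) = -1 → non-residue.
(106/131) = -1 → non-residue.
(128/131) = -1 → non-residue.
Total quadratic residues among the 7: 3.

3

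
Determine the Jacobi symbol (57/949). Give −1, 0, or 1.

-1

Reciprocity: 57 ≡ 1 and 949 ≡ 1 (mod 4), so (57/949) = +(949/57).
Reduce top mod 57: now compute (37/57).
Reciprocity: 37 ≡ 1 and 57 ≡ 1 (mod 4), so (37/57) = +(57/37).
Reduce top mod 37: now compute (20/37).
Pull out 2^2: since 37 ≡ 5 (mod 8), (2/37) = -1, so (2/37)^2 = +1.
Reciprocity: 5 ≡ 1 and 37 ≡ 1 (mod 4), so (5/37) = +(37/5).
Reduce top mod 5: now compute (2/5).
Pull out 2: since 5 ≡ 5 (mod 8), (2/5) = -1.
Reached (1/5) = 1. Collecting the sign flips along the way, the symbol is -1.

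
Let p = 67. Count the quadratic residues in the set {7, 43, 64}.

(7/67) = -1 → non-residue.
(43/67) = -1 → non-residue.
(64/67) = +1 → QR.
Total quadratic residues among the 3: 1.

1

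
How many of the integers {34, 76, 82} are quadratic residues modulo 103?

3

(34/103) = +1 → QR.
(76/103) = +1 → QR.
(82/103) = +1 → QR.
Total quadratic residues among the 3: 3.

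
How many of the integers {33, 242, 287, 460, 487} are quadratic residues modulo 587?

(33/587) = -1 → non-residue.
(242/587) = -1 → non-residue.
(287/587) = -1 → non-residue.
(460/587) = +1 → QR.
(487/587) = -1 → non-residue.
Total quadratic residues among the 5: 1.

1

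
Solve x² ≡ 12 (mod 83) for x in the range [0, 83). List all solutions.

26, 57

Since 83 ≡ 3 (mod 4), a square root of 12 is 12^((83+1)/4) = 12^21 mod 83.
Repeated squaring: 12^2≡61, 12^4≡69, 12^8≡30, 12^16≡70 (mod 83).
12^21 = 12^(16+4+1) ≡ 26 (mod 83).
Check: 26² = 676 ≡ 12 (mod 83). The two roots are 26 and 57.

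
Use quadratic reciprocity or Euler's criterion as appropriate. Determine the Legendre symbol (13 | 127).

Reciprocity: 13 ≡ 1 and 127 ≡ 3 (mod 4), so (13/127) = +(127/13).
Reduce top mod 13: now compute (10/13).
Pull out 2: since 13 ≡ 5 (mod 8), (2/13) = -1.
Reciprocity: 5 ≡ 1 and 13 ≡ 1 (mod 4), so (5/13) = +(13/5).
Reduce top mod 5: now compute (3/5).
Reciprocity: 3 ≡ 3 and 5 ≡ 1 (mod 4), so (3/5) = +(5/3).
Reduce top mod 3: now compute (2/3).
Pull out 2: since 3 ≡ 3 (mod 8), (2/3) = -1.
Reached (1/3) = 1. Collecting the sign flips along the way, the symbol is +1.

1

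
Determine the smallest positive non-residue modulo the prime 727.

(2/727) = +1, so 2 is a residue.
(3/727) = −1, so 3 is the smallest positive non-residue mod 727.

3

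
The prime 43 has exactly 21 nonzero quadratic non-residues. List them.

Square k = 1,…,21 (k and 43−k give the same square):
1²=1, 2²=4, 3²=9, 4²=16, 5²=25, 6²=36, 7²≡6, 8²≡21, 9²≡38, 10²≡14, 11²≡35, 12²≡15, 13²≡40, 14²≡24, 15²≡10, 16²≡41, 17²≡31, 18²≡23, 19²≡17, 20²≡13, 21²≡11 (mod 43).
The residues are {1, 4, 6, 9, 10, 11, 13, 14, 15, 16, 17, 21, 23, 24, 25, 31, 35, 36, 38, 40, 41}; the non-residues are the remaining 21 nonzero classes.

2, 3, 5, 7, 8, 12, 18, 19, 20, 22, 26, 27, 28, 29, 30, 32, 33, 34, 37, 39, 42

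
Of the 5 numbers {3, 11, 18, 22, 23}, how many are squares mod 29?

2

(3/29) = -1 → non-residue.
(11/29) = -1 → non-residue.
(18/29) = -1 → non-residue.
(22/29) = +1 → QR.
(23/29) = +1 → QR.
Total quadratic residues among the 5: 2.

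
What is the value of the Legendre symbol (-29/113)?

First reduce: -29 ≡ 84 (mod 113).
Pull out 2^2: since 113 ≡ 1 (mod 8), (2/113) = +1, so (2/113)^2 = +1.
Reciprocity: 21 ≡ 1 and 113 ≡ 1 (mod 4), so (21/113) = +(113/21).
Reduce top mod 21: now compute (8/21).
Pull out 2^3: since 21 ≡ 5 (mod 8), (2/21) = -1, so (2/21)^3 = -1.
Reached (1/21) = 1. Collecting the sign flips along the way, the symbol is -1.

-1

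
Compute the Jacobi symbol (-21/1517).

1

First reduce: -21 ≡ 1496 (mod 1517).
Pull out 2^3: since 1517 ≡ 5 (mod 8), (2/1517) = -1, so (2/1517)^3 = -1.
Reciprocity: 187 ≡ 3 and 1517 ≡ 1 (mod 4), so (187/1517) = +(1517/187).
Reduce top mod 187: now compute (21/187).
Reciprocity: 21 ≡ 1 and 187 ≡ 3 (mod 4), so (21/187) = +(187/21).
Reduce top mod 21: now compute (19/21).
Reciprocity: 19 ≡ 3 and 21 ≡ 1 (mod 4), so (19/21) = +(21/19).
Reduce top mod 19: now compute (2/19).
Pull out 2: since 19 ≡ 3 (mod 8), (2/19) = -1.
Reached (1/19) = 1. Collecting the sign flips along the way, the symbol is +1.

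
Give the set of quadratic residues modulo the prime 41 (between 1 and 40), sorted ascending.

1 2 4 5 8 9 10 16 18 20 21 23 25 31 32 33 36 37 39 40

Square k = 1,…,20 (k and 41−k give the same square):
1²=1, 2²=4, 3²=9, 4²=16, 5²=25, 6²=36, 7²≡8, 8²≡23, 9²≡40, 10²≡18, 11²≡39, 12²≡21, 13²≡5, 14²≡32, 15²≡20, 16²≡10, 17²≡2, 18²≡37, 19²≡33, 20²≡31 (mod 41).
So the quadratic residues mod 41 are {1, 2, 4, 5, 8, 9, 10, 16, 18, 20, 21, 23, 25, 31, 32, 33, 36, 37, 39, 40}.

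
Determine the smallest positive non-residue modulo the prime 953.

3

(2/953) = +1, so 2 is a residue.
(3/953) = −1, so 3 is the smallest positive non-residue mod 953.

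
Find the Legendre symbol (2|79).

Euler's criterion: (2/79) ≡ 2^39 (mod 79).
2^2 ≡ 4 (mod 79)
2^4 ≡ 16 (mod 79)
2^8 ≡ 19 (mod 79)
2^16 ≡ 45 (mod 79)
2^32 ≡ 50 (mod 79)
2^39 = 2^(32+4+2+1) ≡ 1 (mod 79).
Result is 1, so (2/79) = 1.

1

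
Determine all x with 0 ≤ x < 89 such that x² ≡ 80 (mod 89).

89 ≡ 1 (mod 4), so we find a root by search.
Trying successive values, 13² = 169 ≡ 80 (mod 89). The other root is 89 − 13 = 76.

13, 76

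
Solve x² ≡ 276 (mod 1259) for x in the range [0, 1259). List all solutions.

408, 851

Since 1259 ≡ 3 (mod 4), a square root of 276 is 276^((1259+1)/4) = 276^315 mod 1259.
Repeated squaring: 276^2≡636, 276^4≡357, 276^8≡290, 276^16≡1006, 276^32≡1059, 276^64≡971, 276^128≡1109, 276^256≡1097 (mod 1259).
276^315 = 276^(256+32+16+8+2+1) ≡ 851 (mod 1259).
Check: 851² = 724201 ≡ 276 (mod 1259). The two roots are 408 and 851.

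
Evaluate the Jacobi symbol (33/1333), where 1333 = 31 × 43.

-1

Reciprocity: 33 ≡ 1 and 1333 ≡ 1 (mod 4), so (33/1333) = +(1333/33).
Reduce top mod 33: now compute (13/33).
Reciprocity: 13 ≡ 1 and 33 ≡ 1 (mod 4), so (13/33) = +(33/13).
Reduce top mod 13: now compute (7/13).
Reciprocity: 7 ≡ 3 and 13 ≡ 1 (mod 4), so (7/13) = +(13/7).
Reduce top mod 7: now compute (6/7).
Pull out 2: since 7 ≡ 7 (mod 8), (2/7) = +1.
Reciprocity: 3 ≡ 3 and 7 ≡ 3 (mod 4), so (3/7) = −(7/3).
Reduce top mod 3: now compute (1/3).
Reached (1/3) = 1. Collecting the sign flips along the way, the symbol is -1.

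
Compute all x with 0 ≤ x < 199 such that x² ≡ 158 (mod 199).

77, 122

Since 199 ≡ 3 (mod 4), a square root of 158 is 158^((199+1)/4) = 158^50 mod 199.
Repeated squaring: 158^2≡89, 158^4≡160, 158^8≡128, 158^16≡66, 158^32≡177 (mod 199).
158^50 = 158^(32+16+2) ≡ 122 (mod 199).
Check: 122² = 14884 ≡ 158 (mod 199). The two roots are 77 and 122.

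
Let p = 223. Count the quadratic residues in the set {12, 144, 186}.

1

(12/223) = -1 → non-residue.
(144/223) = +1 → QR.
(186/223) = -1 → non-residue.
Total quadratic residues among the 3: 1.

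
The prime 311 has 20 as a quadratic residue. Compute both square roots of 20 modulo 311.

Since 311 ≡ 3 (mod 4), a square root of 20 is 20^((311+1)/4) = 20^78 mod 311.
Repeated squaring: 20^2≡89, 20^4≡146, 20^8≡168, 20^16≡234, 20^32≡20, 20^64≡89 (mod 311).
20^78 = 20^(64+8+4+2) ≡ 234 (mod 311).
Check: 234² = 54756 ≡ 20 (mod 311). The two roots are 77 and 234.

77, 234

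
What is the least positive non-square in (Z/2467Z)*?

2

(2/2467) = −1, so 2 is the smallest positive non-residue mod 2467.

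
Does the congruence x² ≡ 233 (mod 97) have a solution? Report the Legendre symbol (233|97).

First reduce: 233 ≡ 39 (mod 97).
Reciprocity: 39 ≡ 3 and 97 ≡ 1 (mod 4), so (39/97) = +(97/39).
Reduce top mod 39: now compute (19/39).
Reciprocity: 19 ≡ 3 and 39 ≡ 3 (mod 4), so (19/39) = −(39/19).
Reduce top mod 19: now compute (1/19).
Reached (1/19) = 1. Collecting the sign flips along the way, the symbol is -1.

-1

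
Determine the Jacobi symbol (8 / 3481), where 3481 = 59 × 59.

1

Pull out 2^3: since 3481 ≡ 1 (mod 8), (2/3481) = +1, so (2/3481)^3 = +1.
Reached (1/3481) = 1. Collecting the sign flips along the way, the symbol is +1.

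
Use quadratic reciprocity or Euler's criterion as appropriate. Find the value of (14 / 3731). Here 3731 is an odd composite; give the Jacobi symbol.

Pull out 2: since 3731 ≡ 3 (mod 8), (2/3731) = -1.
Reciprocity: 7 ≡ 3 and 3731 ≡ 3 (mod 4), so (7/3731) = −(3731/7).
Reduce top mod 7: now compute (0/7).
Top reduces to 0: gcd > 1, so the symbol is 0.

0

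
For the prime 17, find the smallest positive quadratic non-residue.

3

(2/17) = +1, so 2 is a residue.
(3/17) = −1, so 3 is the smallest positive non-residue mod 17.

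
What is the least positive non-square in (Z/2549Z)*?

2

(2/2549) = −1, so 2 is the smallest positive non-residue mod 2549.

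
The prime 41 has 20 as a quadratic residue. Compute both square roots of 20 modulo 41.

15, 26

41 ≡ 1 (mod 4), so we find a root by search.
Trying successive values, 15² = 225 ≡ 20 (mod 41). The other root is 41 − 15 = 26.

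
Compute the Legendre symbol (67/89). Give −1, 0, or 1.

1

Euler's criterion: (67/89) ≡ 67^44 (mod 89).
67^2 ≡ 39 (mod 89)
67^4 ≡ 8 (mod 89)
67^8 ≡ 64 (mod 89)
67^16 ≡ 2 (mod 89)
67^32 ≡ 4 (mod 89)
67^44 = 67^(32+8+4) ≡ 1 (mod 89).
Result is 1, so (67/89) = 1.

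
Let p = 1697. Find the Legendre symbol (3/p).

Reciprocity: 3 ≡ 3 and 1697 ≡ 1 (mod 4), so (3/1697) = +(1697/3).
Reduce top mod 3: now compute (2/3).
Pull out 2: since 3 ≡ 3 (mod 8), (2/3) = -1.
Reached (1/3) = 1. Collecting the sign flips along the way, the symbol is -1.

-1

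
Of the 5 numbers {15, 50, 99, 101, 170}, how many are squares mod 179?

(15/179) = +1 → QR.
(50/179) = -1 → non-residue.
(99/179) = -1 → non-residue.
(101/179) = +1 → QR.
(170/179) = -1 → non-residue.
Total quadratic residues among the 5: 2.

2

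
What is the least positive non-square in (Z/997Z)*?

(2/997) = −1, so 2 is the smallest positive non-residue mod 997.

2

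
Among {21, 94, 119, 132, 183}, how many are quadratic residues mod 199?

2

(21/199) = -1 → non-residue.
(94/199) = +1 → QR.
(119/199) = -1 → non-residue.
(132/199) = +1 → QR.
(183/199) = -1 → non-residue.
Total quadratic residues among the 5: 2.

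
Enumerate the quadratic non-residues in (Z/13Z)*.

Square k = 1,…,6 (k and 13−k give the same square):
1²=1, 2²=4, 3²=9, 4²≡3, 5²≡12, 6²≡10 (mod 13).
The residues are {1, 3, 4, 9, 10, 12}; the non-residues are the remaining 6 nonzero classes.

2, 5, 6, 7, 8, 11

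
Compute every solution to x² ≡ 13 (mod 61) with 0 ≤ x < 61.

61 ≡ 1 (mod 4), so we find a root by search.
Trying successive values, 14² = 196 ≡ 13 (mod 61). The other root is 61 − 14 = 47.

14, 47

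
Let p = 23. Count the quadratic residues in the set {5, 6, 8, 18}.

3

(5/23) = -1 → non-residue.
(6/23) = +1 → QR.
(8/23) = +1 → QR.
(18/23) = +1 → QR.
Total quadratic residues among the 4: 3.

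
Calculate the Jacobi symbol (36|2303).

Pull out 2^2: since 2303 ≡ 7 (mod 8), (2/2303) = +1, so (2/2303)^2 = +1.
Reciprocity: 9 ≡ 1 and 2303 ≡ 3 (mod 4), so (9/2303) = +(2303/9).
Reduce top mod 9: now compute (8/9).
Pull out 2^3: since 9 ≡ 1 (mod 8), (2/9) = +1, so (2/9)^3 = +1.
Reached (1/9) = 1. Collecting the sign flips along the way, the symbol is +1.

1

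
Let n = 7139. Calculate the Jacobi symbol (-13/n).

First reduce: -13 ≡ 7126 (mod 7139).
Pull out 2: since 7139 ≡ 3 (mod 8), (2/7139) = -1.
Reciprocity: 3563 ≡ 3 and 7139 ≡ 3 (mod 4), so (3563/7139) = −(7139/3563).
Reduce top mod 3563: now compute (13/3563).
Reciprocity: 13 ≡ 1 and 3563 ≡ 3 (mod 4), so (13/3563) = +(3563/13).
Reduce top mod 13: now compute (1/13).
Reached (1/13) = 1. Collecting the sign flips along the way, the symbol is +1.

1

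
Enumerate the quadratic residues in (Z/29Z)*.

Square k = 1,…,14 (k and 29−k give the same square):
1²=1, 2²=4, 3²=9, 4²=16, 5²=25, 6²≡7, 7²≡20, 8²≡6, 9²≡23, 10²≡13, 11²≡5, 12²≡28, 13²≡24, 14²≡22 (mod 29).
So the quadratic residues mod 29 are {1, 4, 5, 6, 7, 9, 13, 16, 20, 22, 23, 24, 25, 28}.

1, 4, 5, 6, 7, 9, 13, 16, 20, 22, 23, 24, 25, 28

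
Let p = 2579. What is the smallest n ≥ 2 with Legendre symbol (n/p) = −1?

(2/2579) = −1, so 2 is the smallest positive non-residue mod 2579.

2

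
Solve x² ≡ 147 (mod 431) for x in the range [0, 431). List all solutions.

179, 252

Since 431 ≡ 3 (mod 4), a square root of 147 is 147^((431+1)/4) = 147^108 mod 431.
Repeated squaring: 147^2≡59, 147^4≡33, 147^8≡227, 147^16≡240, 147^32≡277, 147^64≡11 (mod 431).
147^108 = 147^(64+32+8+4) ≡ 179 (mod 431).
Check: 179² = 32041 ≡ 147 (mod 431). The two roots are 179 and 252.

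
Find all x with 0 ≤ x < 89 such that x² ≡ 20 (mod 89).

89 ≡ 1 (mod 4), so we find a root by search.
Trying successive values, 38² = 1444 ≡ 20 (mod 89). The other root is 89 − 38 = 51.

38, 51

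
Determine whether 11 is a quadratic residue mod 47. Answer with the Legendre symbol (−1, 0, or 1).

-1

Reciprocity: 11 ≡ 3 and 47 ≡ 3 (mod 4), so (11/47) = −(47/11).
Reduce top mod 11: now compute (3/11).
Reciprocity: 3 ≡ 3 and 11 ≡ 3 (mod 4), so (3/11) = −(11/3).
Reduce top mod 3: now compute (2/3).
Pull out 2: since 3 ≡ 3 (mod 8), (2/3) = -1.
Reached (1/3) = 1. Collecting the sign flips along the way, the symbol is -1.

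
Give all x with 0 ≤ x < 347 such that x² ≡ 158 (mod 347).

Since 347 ≡ 3 (mod 4), a square root of 158 is 158^((347+1)/4) = 158^87 mod 347.
Repeated squaring: 158^2≡327, 158^4≡53, 158^8≡33, 158^16≡48, 158^32≡222, 158^64≡10 (mod 347).
158^87 = 158^(64+16+4+2+1) ≡ 131 (mod 347).
Check: 131² = 17161 ≡ 158 (mod 347). The two roots are 131 and 216.

131, 216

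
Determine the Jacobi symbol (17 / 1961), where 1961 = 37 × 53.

-1

Reciprocity: 17 ≡ 1 and 1961 ≡ 1 (mod 4), so (17/1961) = +(1961/17).
Reduce top mod 17: now compute (6/17).
Pull out 2: since 17 ≡ 1 (mod 8), (2/17) = +1.
Reciprocity: 3 ≡ 3 and 17 ≡ 1 (mod 4), so (3/17) = +(17/3).
Reduce top mod 3: now compute (2/3).
Pull out 2: since 3 ≡ 3 (mod 8), (2/3) = -1.
Reached (1/3) = 1. Collecting the sign flips along the way, the symbol is -1.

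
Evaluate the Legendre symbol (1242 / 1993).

Pull out 2: since 1993 ≡ 1 (mod 8), (2/1993) = +1.
Reciprocity: 621 ≡ 1 and 1993 ≡ 1 (mod 4), so (621/1993) = +(1993/621).
Reduce top mod 621: now compute (130/621).
Pull out 2: since 621 ≡ 5 (mod 8), (2/621) = -1.
Reciprocity: 65 ≡ 1 and 621 ≡ 1 (mod 4), so (65/621) = +(621/65).
Reduce top mod 65: now compute (36/65).
Pull out 2^2: since 65 ≡ 1 (mod 8), (2/65) = +1, so (2/65)^2 = +1.
Reciprocity: 9 ≡ 1 and 65 ≡ 1 (mod 4), so (9/65) = +(65/9).
Reduce top mod 9: now compute (2/9).
Pull out 2: since 9 ≡ 1 (mod 8), (2/9) = +1.
Reached (1/9) = 1. Collecting the sign flips along the way, the symbol is -1.

-1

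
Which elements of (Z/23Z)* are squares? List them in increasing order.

1,2,3,4,6,8,9,12,13,16,18

Square k = 1,…,11 (k and 23−k give the same square):
1²=1, 2²=4, 3²=9, 4²=16, 5²≡2, 6²≡13, 7²≡3, 8²≡18, 9²≡12, 10²≡8, 11²≡6 (mod 23).
So the quadratic residues mod 23 are {1, 2, 3, 4, 6, 8, 9, 12, 13, 16, 18}.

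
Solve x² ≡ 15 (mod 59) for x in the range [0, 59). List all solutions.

29, 30

Since 59 ≡ 3 (mod 4), a square root of 15 is 15^((59+1)/4) = 15^15 mod 59.
Repeated squaring: 15^2≡48, 15^4≡3, 15^8≡9 (mod 59).
15^15 = 15^(8+4+2+1) ≡ 29 (mod 59).
Check: 29² = 841 ≡ 15 (mod 59). The two roots are 29 and 30.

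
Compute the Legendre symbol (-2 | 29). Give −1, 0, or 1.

Euler's criterion: (-2/29) ≡ 27^14 (mod 29).
27^2 ≡ 4 (mod 29)
27^4 ≡ 16 (mod 29)
27^8 ≡ 24 (mod 29)
27^14 = 27^(8+4+2) ≡ 28 (mod 29).
Result is 28 ≡ −1, so (-2/29) = −1.

-1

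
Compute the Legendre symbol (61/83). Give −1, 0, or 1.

Euler's criterion: (61/83) ≡ 61^41 (mod 83).
61^2 ≡ 69 (mod 83)
61^4 ≡ 30 (mod 83)
61^8 ≡ 70 (mod 83)
61^16 ≡ 3 (mod 83)
61^32 ≡ 9 (mod 83)
61^41 = 61^(32+8+1) ≡ 1 (mod 83).
Result is 1, so (61/83) = 1.

1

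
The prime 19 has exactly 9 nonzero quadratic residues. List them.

Square k = 1,…,9 (k and 19−k give the same square):
1²=1, 2²=4, 3²=9, 4²=16, 5²≡6, 6²≡17, 7²≡11, 8²≡7, 9²≡5 (mod 19).
So the quadratic residues mod 19 are {1, 4, 5, 6, 7, 9, 11, 16, 17}.

1, 4, 5, 6, 7, 9, 11, 16, 17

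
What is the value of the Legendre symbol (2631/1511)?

First reduce: 2631 ≡ 1120 (mod 1511).
Pull out 2^5: since 1511 ≡ 7 (mod 8), (2/1511) = +1, so (2/1511)^5 = +1.
Reciprocity: 35 ≡ 3 and 1511 ≡ 3 (mod 4), so (35/1511) = −(1511/35).
Reduce top mod 35: now compute (6/35).
Pull out 2: since 35 ≡ 3 (mod 8), (2/35) = -1.
Reciprocity: 3 ≡ 3 and 35 ≡ 3 (mod 4), so (3/35) = −(35/3).
Reduce top mod 3: now compute (2/3).
Pull out 2: since 3 ≡ 3 (mod 8), (2/3) = -1.
Reached (1/3) = 1. Collecting the sign flips along the way, the symbol is +1.

1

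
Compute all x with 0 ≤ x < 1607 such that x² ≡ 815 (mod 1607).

669, 938

Since 1607 ≡ 3 (mod 4), a square root of 815 is 815^((1607+1)/4) = 815^402 mod 1607.
Repeated squaring: 815^2≡534, 815^4≡717, 815^8≡1456, 815^16≡303, 815^32≡210, 815^64≡711, 815^128≡923, 815^256≡219 (mod 1607).
815^402 = 815^(256+128+16+2) ≡ 669 (mod 1607).
Check: 669² = 447561 ≡ 815 (mod 1607). The two roots are 669 and 938.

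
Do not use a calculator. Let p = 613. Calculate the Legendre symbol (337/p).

Reciprocity: 337 ≡ 1 and 613 ≡ 1 (mod 4), so (337/613) = +(613/337).
Reduce top mod 337: now compute (276/337).
Pull out 2^2: since 337 ≡ 1 (mod 8), (2/337) = +1, so (2/337)^2 = +1.
Reciprocity: 69 ≡ 1 and 337 ≡ 1 (mod 4), so (69/337) = +(337/69).
Reduce top mod 69: now compute (61/69).
Reciprocity: 61 ≡ 1 and 69 ≡ 1 (mod 4), so (61/69) = +(69/61).
Reduce top mod 61: now compute (8/61).
Pull out 2^3: since 61 ≡ 5 (mod 8), (2/61) = -1, so (2/61)^3 = -1.
Reached (1/61) = 1. Collecting the sign flips along the way, the symbol is -1.

-1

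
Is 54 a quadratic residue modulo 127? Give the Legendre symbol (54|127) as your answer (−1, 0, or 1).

Pull out 2: since 127 ≡ 7 (mod 8), (2/127) = +1.
Reciprocity: 27 ≡ 3 and 127 ≡ 3 (mod 4), so (27/127) = −(127/27).
Reduce top mod 27: now compute (19/27).
Reciprocity: 19 ≡ 3 and 27 ≡ 3 (mod 4), so (19/27) = −(27/19).
Reduce top mod 19: now compute (8/19).
Pull out 2^3: since 19 ≡ 3 (mod 8), (2/19) = -1, so (2/19)^3 = -1.
Reached (1/19) = 1. Collecting the sign flips along the way, the symbol is -1.

-1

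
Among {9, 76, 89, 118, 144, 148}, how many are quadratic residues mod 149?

5

(9/149) = +1 → QR.
(76/149) = +1 → QR.
(89/149) = -1 → non-residue.
(118/149) = +1 → QR.
(144/149) = +1 → QR.
(148/149) = +1 → QR.
Total quadratic residues among the 6: 5.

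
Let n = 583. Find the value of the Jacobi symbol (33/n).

0

Reciprocity: 33 ≡ 1 and 583 ≡ 3 (mod 4), so (33/583) = +(583/33).
Reduce top mod 33: now compute (22/33).
Pull out 2: since 33 ≡ 1 (mod 8), (2/33) = +1.
Reciprocity: 11 ≡ 3 and 33 ≡ 1 (mod 4), so (11/33) = +(33/11).
Reduce top mod 11: now compute (0/11).
Top reduces to 0: gcd > 1, so the symbol is 0.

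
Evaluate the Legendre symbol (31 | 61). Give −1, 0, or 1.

-1

Reciprocity: 31 ≡ 3 and 61 ≡ 1 (mod 4), so (31/61) = +(61/31).
Reduce top mod 31: now compute (30/31).
Pull out 2: since 31 ≡ 7 (mod 8), (2/31) = +1.
Reciprocity: 15 ≡ 3 and 31 ≡ 3 (mod 4), so (15/31) = −(31/15).
Reduce top mod 15: now compute (1/15).
Reached (1/15) = 1. Collecting the sign flips along the way, the symbol is -1.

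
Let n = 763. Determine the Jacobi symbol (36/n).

Pull out 2^2: since 763 ≡ 3 (mod 8), (2/763) = -1, so (2/763)^2 = +1.
Reciprocity: 9 ≡ 1 and 763 ≡ 3 (mod 4), so (9/763) = +(763/9).
Reduce top mod 9: now compute (7/9).
Reciprocity: 7 ≡ 3 and 9 ≡ 1 (mod 4), so (7/9) = +(9/7).
Reduce top mod 7: now compute (2/7).
Pull out 2: since 7 ≡ 7 (mod 8), (2/7) = +1.
Reached (1/7) = 1. Collecting the sign flips along the way, the symbol is +1.

1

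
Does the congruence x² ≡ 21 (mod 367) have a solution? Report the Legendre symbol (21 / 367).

Euler's criterion: (21/367) ≡ 21^183 (mod 367).
21^2 ≡ 74 (mod 367)
21^4 ≡ 338 (mod 367)
21^8 ≡ 107 (mod 367)
21^16 ≡ 72 (mod 367)
21^32 ≡ 46 (mod 367)
21^64 ≡ 281 (mod 367)
21^128 ≡ 56 (mod 367)
21^183 = 21^(128+32+16+4+2+1) ≡ 366 (mod 367).
Result is 366 ≡ −1, so (21/367) = −1.

-1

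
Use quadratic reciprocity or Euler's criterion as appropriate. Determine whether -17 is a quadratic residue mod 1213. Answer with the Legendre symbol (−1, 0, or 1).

First reduce: -17 ≡ 1196 (mod 1213).
Pull out 2^2: since 1213 ≡ 5 (mod 8), (2/1213) = -1, so (2/1213)^2 = +1.
Reciprocity: 299 ≡ 3 and 1213 ≡ 1 (mod 4), so (299/1213) = +(1213/299).
Reduce top mod 299: now compute (17/299).
Reciprocity: 17 ≡ 1 and 299 ≡ 3 (mod 4), so (17/299) = +(299/17).
Reduce top mod 17: now compute (10/17).
Pull out 2: since 17 ≡ 1 (mod 8), (2/17) = +1.
Reciprocity: 5 ≡ 1 and 17 ≡ 1 (mod 4), so (5/17) = +(17/5).
Reduce top mod 5: now compute (2/5).
Pull out 2: since 5 ≡ 5 (mod 8), (2/5) = -1.
Reached (1/5) = 1. Collecting the sign flips along the way, the symbol is -1.

-1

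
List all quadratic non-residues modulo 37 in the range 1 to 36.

Square k = 1,…,18 (k and 37−k give the same square):
1²=1, 2²=4, 3²=9, 4²=16, 5²=25, 6²=36, 7²≡12, 8²≡27, 9²≡7, 10²≡26, 11²≡10, 12²≡33, 13²≡21, 14²≡11, 15²≡3, 16²≡34, 17²≡30, 18²≡28 (mod 37).
The residues are {1, 3, 4, 7, 9, 10, 11, 12, 16, 21, 25, 26, 27, 28, 30, 33, 34, 36}; the non-residues are the remaining 18 nonzero classes.

2 5 6 8 13 14 15 17 18 19 20 22 23 24 29 31 32 35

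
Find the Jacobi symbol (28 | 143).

Pull out 2^2: since 143 ≡ 7 (mod 8), (2/143) = +1, so (2/143)^2 = +1.
Reciprocity: 7 ≡ 3 and 143 ≡ 3 (mod 4), so (7/143) = −(143/7).
Reduce top mod 7: now compute (3/7).
Reciprocity: 3 ≡ 3 and 7 ≡ 3 (mod 4), so (3/7) = −(7/3).
Reduce top mod 3: now compute (1/3).
Reached (1/3) = 1. Collecting the sign flips along the way, the symbol is +1.

1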